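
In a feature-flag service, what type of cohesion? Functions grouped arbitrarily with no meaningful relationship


Reasoning: Worst: random grouping
Type: Coincidental cohesion

Coincidental cohesion


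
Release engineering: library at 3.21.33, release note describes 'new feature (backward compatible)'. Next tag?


Current: 3.21.33
Change category: 'new feature (backward compatible)' → minor bump
SemVer rule: minor bump → increment MINOR, reset PATCH to 0 (MAJOR unchanged)
New: 3.22.0

3.22.0


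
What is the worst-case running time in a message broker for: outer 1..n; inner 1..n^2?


Reasoning: n times n^2
Complexity: O(n^3)

O(n^3)


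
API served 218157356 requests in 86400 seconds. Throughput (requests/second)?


Formula: throughput = requests / seconds
throughput = 218157356 / 86400
throughput = 2524.97 requests/second

2524.97 requests/second


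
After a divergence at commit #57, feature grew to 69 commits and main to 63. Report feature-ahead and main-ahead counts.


Common ancestor: commit #57
feature commits after divergence: 69 - 57 = 12
main commits after divergence: 63 - 57 = 6
feature is 12 commits ahead of main
main is 6 commits ahead of feature

feature ahead: 12, main ahead: 6


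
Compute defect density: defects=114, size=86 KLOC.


Defect density = defects / KLOC
Defect density = 114 / 86
Defect density = 1.326 defects/KLOC

1.326 defects/KLOC


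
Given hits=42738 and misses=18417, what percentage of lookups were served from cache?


Formula: hit rate = hits / (hits + misses) * 100
hit rate = 42738 / (42738 + 18417) * 100
hit rate = 42738 / 61155 * 100
hit rate = 69.88%

69.88%


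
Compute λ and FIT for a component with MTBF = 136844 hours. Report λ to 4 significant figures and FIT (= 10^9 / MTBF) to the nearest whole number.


Formula: λ = 1 / MTBF; FIT = λ × 1e9 = 1e9 / MTBF
λ = 1 / 136844 ≈ 7.308e-06 failures/hour
FIT = 1e9 / 136844 ≈ 7308 failures per 1e9 hours (nearest whole number)

λ = 7.308e-06 /h, FIT = 7308


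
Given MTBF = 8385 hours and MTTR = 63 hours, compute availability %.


Availability = MTBF / (MTBF + MTTR)
Availability = 8385 / (8385 + 63)
Availability = 8385 / 8448
Availability = 99.2543%

99.2543%


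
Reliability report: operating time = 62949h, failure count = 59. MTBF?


Formula: MTBF = Total operating time / Number of failures
MTBF = 62949 / 59
MTBF = 1066.93 hours

1066.93 hours


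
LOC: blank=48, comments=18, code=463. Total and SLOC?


Total LOC = blank + comment + code
Total LOC = 48 + 18 + 463 = 529
SLOC (source only) = code = 463

Total LOC: 529, SLOC: 463


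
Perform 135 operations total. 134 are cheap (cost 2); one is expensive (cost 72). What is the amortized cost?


Formula: Amortized cost = Total cost / Operations
Total cost = (134 * 2) + (1 * 72)
Total cost = 268 + 72 = 340
Amortized = 340 / 135 = 2.5185

2.5185


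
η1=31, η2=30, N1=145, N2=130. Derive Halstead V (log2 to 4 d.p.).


Formula: V = N * log2(η), where N = N1 + N2 and η = η1 + η2
η = 31 + 30 = 61
N = 145 + 130 = 275
log2(61) ≈ 5.9307
V = 275 * 5.9307 = 1630.94

1630.94


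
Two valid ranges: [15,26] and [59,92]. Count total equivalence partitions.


Valid ranges: [15,26] and [59,92]
Class 1: x < 15 — invalid
Class 2: 15 ≤ x ≤ 26 — valid
Class 3: 26 < x < 59 — invalid (gap between ranges)
Class 4: 59 ≤ x ≤ 92 — valid
Class 5: x > 92 — invalid
Total equivalence classes: 5

5 equivalence classes


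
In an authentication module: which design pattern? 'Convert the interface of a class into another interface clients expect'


This matches the Adapter pattern

Adapter


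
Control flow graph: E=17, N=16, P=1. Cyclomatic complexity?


Formula: V(G) = E - N + 2P
V(G) = 17 - 16 + 2*1
V(G) = 1 + 2
V(G) = 3

3


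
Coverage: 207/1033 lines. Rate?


Coverage = covered / total * 100
Coverage = 207 / 1033 * 100
Coverage = 20.04%

20.04%


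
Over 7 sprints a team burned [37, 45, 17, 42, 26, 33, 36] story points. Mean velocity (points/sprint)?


Formula: Avg velocity = Total points / Number of sprints
Points: [37, 45, 17, 42, 26, 33, 36]
Sum = 37 + 45 + 17 + 42 + 26 + 33 + 36 = 236
Avg velocity = 236 / 7 = 33.71 points/sprint

33.71 points/sprint


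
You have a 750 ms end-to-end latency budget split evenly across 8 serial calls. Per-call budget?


Formula: per_stage = total_budget / stages
per_stage = 750 / 8
per_stage = 93.75 ms

93.75 ms


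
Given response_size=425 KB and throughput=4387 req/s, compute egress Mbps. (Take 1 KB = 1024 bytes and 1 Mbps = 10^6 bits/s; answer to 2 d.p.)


Formula: Mbps = payload_bytes * RPS * 8 / 1e6
Payload per request = 425 KB = 425 * 1024 = 435200 bytes
Total bytes/sec = 435200 * 4387 = 1909222400
Total bits/sec = 1909222400 * 8 = 15273779200
Mbps = 15273779200 / 1e6 = 15273.78

15273.78 Mbps


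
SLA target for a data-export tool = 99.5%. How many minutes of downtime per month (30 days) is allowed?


Formula: allowed downtime = period * (100 - SLA) / 100
Period (month (30 days)) = 43200 minutes
Unavailability fraction = (100 - 99.5) / 100
Allowed downtime = 43200 * (100 - 99.5) / 100
Allowed downtime = 216.0 minutes

216.0 minutes


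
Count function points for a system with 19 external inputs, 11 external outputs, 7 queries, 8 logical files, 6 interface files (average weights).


UFP = EI*4 + EO*5 + EQ*4 + ILF*10 + EIF*7
UFP = 19*4 + 11*5 + 7*4 + 8*10 + 6*7
UFP = 76 + 55 + 28 + 80 + 42
UFP = 281

281


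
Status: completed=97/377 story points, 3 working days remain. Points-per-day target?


Formula: Required rate = Remaining points / Days left
Remaining = 377 - 97 = 280 points
Required rate = 280 / 3 = 93.33 points/day

93.33 points/day


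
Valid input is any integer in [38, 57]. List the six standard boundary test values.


Range: [38, 57]
Boundaries: just below min, min, min+1, max-1, max, just above max
Values: [37, 38, 39, 56, 57, 58]

[37, 38, 39, 56, 57, 58]


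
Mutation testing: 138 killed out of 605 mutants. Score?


Mutation score = killed / total * 100
Mutation score = 138 / 605 * 100
Mutation score = 22.81%

22.81%


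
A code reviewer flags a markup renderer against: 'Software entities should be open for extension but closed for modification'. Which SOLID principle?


This describes the Open/Closed Principle (OCP)

Open/Closed Principle (OCP)


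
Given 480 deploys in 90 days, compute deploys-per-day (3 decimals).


Formula: deployments per day = releases / days
= 480 / 90
= 5.333 deploys/day
(equivalently, 37.33 deploys/week)

5.333 deploys/day


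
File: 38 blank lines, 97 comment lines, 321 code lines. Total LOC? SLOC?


Total LOC = blank + comment + code
Total LOC = 38 + 97 + 321 = 456
SLOC (source only) = code = 321

Total LOC: 456, SLOC: 321


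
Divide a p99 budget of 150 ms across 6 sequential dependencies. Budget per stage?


Formula: per_stage = total_budget / stages
per_stage = 150 / 6
per_stage = 25.0 ms

25.0 ms


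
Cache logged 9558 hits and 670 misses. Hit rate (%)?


Formula: hit rate = hits / (hits + misses) * 100
hit rate = 9558 / (9558 + 670) * 100
hit rate = 9558 / 10228 * 100
hit rate = 93.45%

93.45%


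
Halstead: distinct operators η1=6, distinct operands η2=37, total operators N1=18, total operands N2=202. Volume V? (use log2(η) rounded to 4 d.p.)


Formula: V = N * log2(η), where N = N1 + N2 and η = η1 + η2
η = 6 + 37 = 43
N = 18 + 202 = 220
log2(43) ≈ 5.4263
V = 220 * 5.4263 = 1193.79

1193.79


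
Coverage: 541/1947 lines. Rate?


Coverage = covered / total * 100
Coverage = 541 / 1947 * 100
Coverage = 27.79%

27.79%


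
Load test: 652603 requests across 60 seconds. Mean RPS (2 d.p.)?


Formula: throughput = requests / seconds
throughput = 652603 / 60
throughput = 10876.72 requests/second

10876.72 requests/second


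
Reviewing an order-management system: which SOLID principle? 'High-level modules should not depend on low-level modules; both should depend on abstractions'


This describes the Dependency Inversion Principle (DIP)

Dependency Inversion Principle (DIP)


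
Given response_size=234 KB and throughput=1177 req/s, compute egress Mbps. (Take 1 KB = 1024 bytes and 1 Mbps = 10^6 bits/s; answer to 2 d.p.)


Formula: Mbps = payload_bytes * RPS * 8 / 1e6
Payload per request = 234 KB = 234 * 1024 = 239616 bytes
Total bytes/sec = 239616 * 1177 = 282028032
Total bits/sec = 282028032 * 8 = 2256224256
Mbps = 2256224256 / 1e6 = 2256.22

2256.22 Mbps


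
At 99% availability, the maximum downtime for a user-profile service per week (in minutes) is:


Formula: allowed downtime = period * (100 - SLA) / 100
Period (week) = 10080 minutes
Unavailability fraction = (100 - 99.0) / 100
Allowed downtime = 10080 * (100 - 99.0) / 100
Allowed downtime = 100.8 minutes

100.8 minutes


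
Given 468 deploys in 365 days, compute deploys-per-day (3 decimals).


Formula: deployments per day = releases / days
= 468 / 365
= 1.282 deploys/day
(equivalently, 8.98 deploys/week)

1.282 deploys/day


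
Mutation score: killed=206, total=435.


Mutation score = killed / total * 100
Mutation score = 206 / 435 * 100
Mutation score = 47.36%

47.36%


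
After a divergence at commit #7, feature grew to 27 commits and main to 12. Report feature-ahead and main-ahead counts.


Common ancestor: commit #7
feature commits after divergence: 27 - 7 = 20
main commits after divergence: 12 - 7 = 5
feature is 20 commits ahead of main
main is 5 commits ahead of feature

feature ahead: 20, main ahead: 5


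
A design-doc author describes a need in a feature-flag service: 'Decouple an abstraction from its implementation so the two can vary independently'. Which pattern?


This matches the Bridge pattern

Bridge


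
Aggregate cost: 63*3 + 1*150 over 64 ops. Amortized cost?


Formula: Amortized cost = Total cost / Operations
Total cost = (63 * 3) + (1 * 150)
Total cost = 189 + 150 = 339
Amortized = 339 / 64 = 5.2969

5.2969


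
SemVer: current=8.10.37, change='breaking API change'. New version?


Current: 8.10.37
Change category: 'breaking API change' → major bump
SemVer rule: major bump → increment MAJOR, reset MINOR and PATCH to 0
New: 9.0.0

9.0.0


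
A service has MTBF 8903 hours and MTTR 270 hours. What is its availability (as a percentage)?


Availability = MTBF / (MTBF + MTTR)
Availability = 8903 / (8903 + 270)
Availability = 8903 / 9173
Availability = 97.0566%

97.0566%


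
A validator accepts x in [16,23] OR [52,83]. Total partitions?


Valid ranges: [16,23] and [52,83]
Class 1: x < 16 — invalid
Class 2: 16 ≤ x ≤ 23 — valid
Class 3: 23 < x < 52 — invalid (gap between ranges)
Class 4: 52 ≤ x ≤ 83 — valid
Class 5: x > 83 — invalid
Total equivalence classes: 5

5 equivalence classes


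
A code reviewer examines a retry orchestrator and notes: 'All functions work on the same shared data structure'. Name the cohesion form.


Reasoning: Functions share data
Type: Communicational cohesion

Communicational cohesion


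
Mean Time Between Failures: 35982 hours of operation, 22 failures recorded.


Formula: MTBF = Total operating time / Number of failures
MTBF = 35982 / 22
MTBF = 1635.55 hours

1635.55 hours


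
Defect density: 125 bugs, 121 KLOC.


Defect density = defects / KLOC
Defect density = 125 / 121
Defect density = 1.033 defects/KLOC

1.033 defects/KLOC


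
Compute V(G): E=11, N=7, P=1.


Formula: V(G) = E - N + 2P
V(G) = 11 - 7 + 2*1
V(G) = 4 + 2
V(G) = 6

6


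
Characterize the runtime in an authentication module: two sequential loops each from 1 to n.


Reasoning: sequential dominates: O(n) + O(n) = O(n)
Complexity: O(n)

O(n)


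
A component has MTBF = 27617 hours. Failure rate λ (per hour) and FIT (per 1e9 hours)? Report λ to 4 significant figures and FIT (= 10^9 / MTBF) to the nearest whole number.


Formula: λ = 1 / MTBF; FIT = λ × 1e9 = 1e9 / MTBF
λ = 1 / 27617 ≈ 3.621e-05 failures/hour
FIT = 1e9 / 27617 ≈ 36210 failures per 1e9 hours (nearest whole number)

λ = 3.621e-05 /h, FIT = 36210


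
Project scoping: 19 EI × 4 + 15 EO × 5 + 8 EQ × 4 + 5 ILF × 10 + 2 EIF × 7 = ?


UFP = EI*4 + EO*5 + EQ*4 + ILF*10 + EIF*7
UFP = 19*4 + 15*5 + 8*4 + 5*10 + 2*7
UFP = 76 + 75 + 32 + 50 + 14
UFP = 247

247


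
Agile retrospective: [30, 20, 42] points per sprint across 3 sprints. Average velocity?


Formula: Avg velocity = Total points / Number of sprints
Points: [30, 20, 42]
Sum = 30 + 20 + 42 = 92
Avg velocity = 92 / 3 = 30.67 points/sprint

30.67 points/sprint


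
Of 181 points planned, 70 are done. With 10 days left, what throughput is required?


Formula: Required rate = Remaining points / Days left
Remaining = 181 - 70 = 111 points
Required rate = 111 / 10 = 11.1 points/day

11.1 points/day


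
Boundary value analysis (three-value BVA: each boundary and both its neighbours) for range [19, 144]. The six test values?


Range: [19, 144]
Boundaries: just below min, min, min+1, max-1, max, just above max
Values: [18, 19, 20, 143, 144, 145]

[18, 19, 20, 143, 144, 145]


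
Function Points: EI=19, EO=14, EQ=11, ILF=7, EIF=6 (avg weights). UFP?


UFP = EI*4 + EO*5 + EQ*4 + ILF*10 + EIF*7
UFP = 19*4 + 14*5 + 11*4 + 7*10 + 6*7
UFP = 76 + 70 + 44 + 70 + 42
UFP = 302

302


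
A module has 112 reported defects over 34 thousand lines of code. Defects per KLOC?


Defect density = defects / KLOC
Defect density = 112 / 34
Defect density = 3.294 defects/KLOC

3.294 defects/KLOC


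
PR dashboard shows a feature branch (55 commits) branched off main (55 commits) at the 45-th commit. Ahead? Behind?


Common ancestor: commit #45
feature commits after divergence: 55 - 45 = 10
main commits after divergence: 55 - 45 = 10
feature is 10 commits ahead of main
main is 10 commits ahead of feature

feature ahead: 10, main ahead: 10


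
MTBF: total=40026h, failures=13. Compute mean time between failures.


Formula: MTBF = Total operating time / Number of failures
MTBF = 40026 / 13
MTBF = 3078.92 hours

3078.92 hours


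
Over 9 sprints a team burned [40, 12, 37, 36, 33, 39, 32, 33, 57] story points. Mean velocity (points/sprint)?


Formula: Avg velocity = Total points / Number of sprints
Points: [40, 12, 37, 36, 33, 39, 32, 33, 57]
Sum = 40 + 12 + 37 + 36 + 33 + 39 + 32 + 33 + 57 = 319
Avg velocity = 319 / 9 = 35.44 points/sprint

35.44 points/sprint


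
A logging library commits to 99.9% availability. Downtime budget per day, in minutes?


Formula: allowed downtime = period * (100 - SLA) / 100
Period (day) = 1440 minutes
Unavailability fraction = (100 - 99.9) / 100
Allowed downtime = 1440 * (100 - 99.9) / 100
Allowed downtime = 1.44 minutes

1.44 minutes


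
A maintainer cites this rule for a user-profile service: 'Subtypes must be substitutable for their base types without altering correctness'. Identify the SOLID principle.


This describes the Liskov Substitution Principle (LSP)

Liskov Substitution Principle (LSP)


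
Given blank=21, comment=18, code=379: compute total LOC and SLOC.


Total LOC = blank + comment + code
Total LOC = 21 + 18 + 379 = 418
SLOC (source only) = code = 379

Total LOC: 418, SLOC: 379


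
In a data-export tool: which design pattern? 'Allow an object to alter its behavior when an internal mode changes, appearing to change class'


This matches the State pattern

State


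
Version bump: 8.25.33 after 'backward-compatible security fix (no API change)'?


Current: 8.25.33
Change category: 'backward-compatible security fix (no API change)' → patch bump
SemVer rule: patch bump → increment PATCH (MAJOR and MINOR unchanged)
New: 8.25.34

8.25.34


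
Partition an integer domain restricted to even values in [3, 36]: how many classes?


Constraint: even integers in [3, 36]
Class 1: x < 3 — out-of-range invalid
Class 2: x in [3,36] but odd — wrong type invalid
Class 3: x in [3,36] and even — valid
Class 4: x > 36 — out-of-range invalid
Total equivalence classes: 4

4 equivalence classes


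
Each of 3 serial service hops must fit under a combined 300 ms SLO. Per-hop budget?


Formula: per_stage = total_budget / stages
per_stage = 300 / 3
per_stage = 100.0 ms

100.0 ms


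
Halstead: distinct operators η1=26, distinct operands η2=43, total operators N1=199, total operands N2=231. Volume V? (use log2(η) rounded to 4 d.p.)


Formula: V = N * log2(η), where N = N1 + N2 and η = η1 + η2
η = 26 + 43 = 69
N = 199 + 231 = 430
log2(69) ≈ 6.1085
V = 430 * 6.1085 = 2626.66

2626.66


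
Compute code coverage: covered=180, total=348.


Coverage = covered / total * 100
Coverage = 180 / 348 * 100
Coverage = 51.72%

51.72%


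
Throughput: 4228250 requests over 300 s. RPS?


Formula: throughput = requests / seconds
throughput = 4228250 / 300
throughput = 14094.17 requests/second

14094.17 requests/second


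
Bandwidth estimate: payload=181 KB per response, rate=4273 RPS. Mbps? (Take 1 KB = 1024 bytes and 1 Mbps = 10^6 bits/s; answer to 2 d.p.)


Formula: Mbps = payload_bytes * RPS * 8 / 1e6
Payload per request = 181 KB = 181 * 1024 = 185344 bytes
Total bytes/sec = 185344 * 4273 = 791974912
Total bits/sec = 791974912 * 8 = 6335799296
Mbps = 6335799296 / 1e6 = 6335.8

6335.8 Mbps


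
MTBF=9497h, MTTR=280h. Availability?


Availability = MTBF / (MTBF + MTTR)
Availability = 9497 / (9497 + 280)
Availability = 9497 / 9777
Availability = 97.1361%

97.1361%


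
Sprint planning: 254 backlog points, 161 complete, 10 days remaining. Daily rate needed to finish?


Formula: Required rate = Remaining points / Days left
Remaining = 254 - 161 = 93 points
Required rate = 93 / 10 = 9.3 points/day

9.3 points/day


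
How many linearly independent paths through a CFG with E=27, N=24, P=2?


Formula: V(G) = E - N + 2P
V(G) = 27 - 24 + 2*2
V(G) = 3 + 4
V(G) = 7

7


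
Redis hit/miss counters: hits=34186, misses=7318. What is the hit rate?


Formula: hit rate = hits / (hits + misses) * 100
hit rate = 34186 / (34186 + 7318) * 100
hit rate = 34186 / 41504 * 100
hit rate = 82.37%

82.37%


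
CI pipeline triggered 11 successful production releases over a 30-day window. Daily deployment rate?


Formula: deployments per day = releases / days
= 11 / 30
= 0.367 deploys/day
(equivalently, 2.57 deploys/week)

0.367 deploys/day


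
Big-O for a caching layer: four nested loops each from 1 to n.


Reasoning: four levels of nesting
Complexity: O(n^4)

O(n^4)


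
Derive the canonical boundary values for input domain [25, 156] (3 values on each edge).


Range: [25, 156]
Boundaries: just below min, min, min+1, max-1, max, just above max
Values: [24, 25, 26, 155, 156, 157]

[24, 25, 26, 155, 156, 157]


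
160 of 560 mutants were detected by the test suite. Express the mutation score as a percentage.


Mutation score = killed / total * 100
Mutation score = 160 / 560 * 100
Mutation score = 28.57%

28.57%


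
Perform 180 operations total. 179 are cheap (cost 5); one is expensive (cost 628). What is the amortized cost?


Formula: Amortized cost = Total cost / Operations
Total cost = (179 * 5) + (1 * 628)
Total cost = 895 + 628 = 1523
Amortized = 1523 / 180 = 8.4611

8.4611


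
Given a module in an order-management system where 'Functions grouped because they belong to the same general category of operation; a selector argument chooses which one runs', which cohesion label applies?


Reasoning: Grouped by category of activity, not by data or sequence
Type: Logical cohesion

Logical cohesion


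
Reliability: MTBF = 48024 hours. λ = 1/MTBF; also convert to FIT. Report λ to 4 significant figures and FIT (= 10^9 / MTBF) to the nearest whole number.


Formula: λ = 1 / MTBF; FIT = λ × 1e9 = 1e9 / MTBF
λ = 1 / 48024 ≈ 2.082e-05 failures/hour
FIT = 1e9 / 48024 ≈ 20823 failures per 1e9 hours (nearest whole number)

λ = 2.082e-05 /h, FIT = 20823


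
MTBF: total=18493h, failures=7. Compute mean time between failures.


Formula: MTBF = Total operating time / Number of failures
MTBF = 18493 / 7
MTBF = 2641.86 hours

2641.86 hours


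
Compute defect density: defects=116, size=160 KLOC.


Defect density = defects / KLOC
Defect density = 116 / 160
Defect density = 0.725 defects/KLOC

0.725 defects/KLOC


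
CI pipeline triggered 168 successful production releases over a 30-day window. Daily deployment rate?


Formula: deployments per day = releases / days
= 168 / 30
= 5.6 deploys/day
(equivalently, 39.2 deploys/week)

5.6 deploys/day


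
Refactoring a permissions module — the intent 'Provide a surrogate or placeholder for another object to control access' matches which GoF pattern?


This matches the Proxy pattern

Proxy


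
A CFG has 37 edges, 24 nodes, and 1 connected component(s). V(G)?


Formula: V(G) = E - N + 2P
V(G) = 37 - 24 + 2*1
V(G) = 13 + 2
V(G) = 15

15


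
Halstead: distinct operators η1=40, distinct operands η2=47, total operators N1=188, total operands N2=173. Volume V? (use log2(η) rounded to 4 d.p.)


Formula: V = N * log2(η), where N = N1 + N2 and η = η1 + η2
η = 40 + 47 = 87
N = 188 + 173 = 361
log2(87) ≈ 6.4429
V = 361 * 6.4429 = 2325.89

2325.89


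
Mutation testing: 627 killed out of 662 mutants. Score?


Mutation score = killed / total * 100
Mutation score = 627 / 662 * 100
Mutation score = 94.71%

94.71%


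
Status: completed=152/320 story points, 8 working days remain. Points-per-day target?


Formula: Required rate = Remaining points / Days left
Remaining = 320 - 152 = 168 points
Required rate = 168 / 8 = 21.0 points/day

21.0 points/day


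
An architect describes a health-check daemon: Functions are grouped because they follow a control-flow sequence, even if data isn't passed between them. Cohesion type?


Reasoning: Grouped by order of execution within a routine, not by data flow
Type: Procedural cohesion

Procedural cohesion


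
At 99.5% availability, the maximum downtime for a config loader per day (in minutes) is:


Formula: allowed downtime = period * (100 - SLA) / 100
Period (day) = 1440 minutes
Unavailability fraction = (100 - 99.5) / 100
Allowed downtime = 1440 * (100 - 99.5) / 100
Allowed downtime = 7.2 minutes

7.2 minutes


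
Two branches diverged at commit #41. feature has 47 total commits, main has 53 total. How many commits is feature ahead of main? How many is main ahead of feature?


Common ancestor: commit #41
feature commits after divergence: 47 - 41 = 6
main commits after divergence: 53 - 41 = 12
feature is 6 commits ahead of main
main is 12 commits ahead of feature

feature ahead: 6, main ahead: 12


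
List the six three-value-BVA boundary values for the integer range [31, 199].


Range: [31, 199]
Boundaries: just below min, min, min+1, max-1, max, just above max
Values: [30, 31, 32, 198, 199, 200]

[30, 31, 32, 198, 199, 200]


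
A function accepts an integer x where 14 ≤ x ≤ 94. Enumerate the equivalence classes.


Valid range: [14, 94]
Class 1: x < 14 — invalid
Class 2: 14 ≤ x ≤ 94 — valid
Class 3: x > 94 — invalid
Total equivalence classes: 3

3 equivalence classes


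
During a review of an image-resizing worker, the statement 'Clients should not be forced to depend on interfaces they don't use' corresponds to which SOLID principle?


This describes the Interface Segregation Principle (ISP)

Interface Segregation Principle (ISP)


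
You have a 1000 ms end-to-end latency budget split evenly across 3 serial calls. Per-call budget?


Formula: per_stage = total_budget / stages
per_stage = 1000 / 3
per_stage = 333.33 ms

333.33 ms


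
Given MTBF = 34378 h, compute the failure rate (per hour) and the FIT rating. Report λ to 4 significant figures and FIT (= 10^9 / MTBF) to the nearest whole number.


Formula: λ = 1 / MTBF; FIT = λ × 1e9 = 1e9 / MTBF
λ = 1 / 34378 ≈ 2.909e-05 failures/hour
FIT = 1e9 / 34378 ≈ 29088 failures per 1e9 hours (nearest whole number)

λ = 2.909e-05 /h, FIT = 29088


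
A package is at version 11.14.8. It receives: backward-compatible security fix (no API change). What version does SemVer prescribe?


Current: 11.14.8
Change category: 'backward-compatible security fix (no API change)' → patch bump
SemVer rule: patch bump → increment PATCH (MAJOR and MINOR unchanged)
New: 11.14.9

11.14.9


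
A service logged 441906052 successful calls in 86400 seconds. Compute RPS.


Formula: throughput = requests / seconds
throughput = 441906052 / 86400
throughput = 5114.65 requests/second

5114.65 requests/second


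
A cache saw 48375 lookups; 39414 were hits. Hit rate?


Formula: hit rate = hits / (hits + misses) * 100
hit rate = 39414 / (39414 + 8961) * 100
hit rate = 39414 / 48375 * 100
hit rate = 81.48%

81.48%


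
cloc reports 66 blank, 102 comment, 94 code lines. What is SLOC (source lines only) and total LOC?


Total LOC = blank + comment + code
Total LOC = 66 + 102 + 94 = 262
SLOC (source only) = code = 94

Total LOC: 262, SLOC: 94


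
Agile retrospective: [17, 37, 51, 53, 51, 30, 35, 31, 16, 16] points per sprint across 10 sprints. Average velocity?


Formula: Avg velocity = Total points / Number of sprints
Points: [17, 37, 51, 53, 51, 30, 35, 31, 16, 16]
Sum = 17 + 37 + 51 + 53 + 51 + 30 + 35 + 31 + 16 + 16 = 337
Avg velocity = 337 / 10 = 33.7 points/sprint

33.7 points/sprint


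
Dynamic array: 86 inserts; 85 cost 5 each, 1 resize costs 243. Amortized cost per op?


Formula: Amortized cost = Total cost / Operations
Total cost = (85 * 5) + (1 * 243)
Total cost = 425 + 243 = 668
Amortized = 668 / 86 = 7.7674

7.7674


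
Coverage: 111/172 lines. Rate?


Coverage = covered / total * 100
Coverage = 111 / 172 * 100
Coverage = 64.53%

64.53%


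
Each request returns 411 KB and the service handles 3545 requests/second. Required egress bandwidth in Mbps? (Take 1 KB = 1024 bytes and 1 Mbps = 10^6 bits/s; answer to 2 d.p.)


Formula: Mbps = payload_bytes * RPS * 8 / 1e6
Payload per request = 411 KB = 411 * 1024 = 420864 bytes
Total bytes/sec = 420864 * 3545 = 1491962880
Total bits/sec = 1491962880 * 8 = 11935703040
Mbps = 11935703040 / 1e6 = 11935.7

11935.7 Mbps


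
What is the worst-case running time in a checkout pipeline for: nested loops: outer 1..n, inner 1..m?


Reasoning: product of independent bounds
Complexity: O(n*m)

O(n*m)


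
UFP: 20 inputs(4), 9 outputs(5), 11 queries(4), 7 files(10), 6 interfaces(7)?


UFP = EI*4 + EO*5 + EQ*4 + ILF*10 + EIF*7
UFP = 20*4 + 9*5 + 11*4 + 7*10 + 6*7
UFP = 80 + 45 + 44 + 70 + 42
UFP = 281

281


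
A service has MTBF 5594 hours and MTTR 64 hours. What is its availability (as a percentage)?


Availability = MTBF / (MTBF + MTTR)
Availability = 5594 / (5594 + 64)
Availability = 5594 / 5658
Availability = 98.8689%

98.8689%


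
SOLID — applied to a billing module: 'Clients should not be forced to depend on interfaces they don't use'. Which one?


This describes the Interface Segregation Principle (ISP)

Interface Segregation Principle (ISP)


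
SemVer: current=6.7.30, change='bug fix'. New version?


Current: 6.7.30
Change category: 'bug fix' → patch bump
SemVer rule: patch bump → increment PATCH (MAJOR and MINOR unchanged)
New: 6.7.31

6.7.31


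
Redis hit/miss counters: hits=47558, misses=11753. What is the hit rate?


Formula: hit rate = hits / (hits + misses) * 100
hit rate = 47558 / (47558 + 11753) * 100
hit rate = 47558 / 59311 * 100
hit rate = 80.18%

80.18%


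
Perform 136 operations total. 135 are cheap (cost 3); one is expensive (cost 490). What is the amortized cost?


Formula: Amortized cost = Total cost / Operations
Total cost = (135 * 3) + (1 * 490)
Total cost = 405 + 490 = 895
Amortized = 895 / 136 = 6.5809

6.5809


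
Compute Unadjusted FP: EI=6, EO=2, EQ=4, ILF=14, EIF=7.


UFP = EI*4 + EO*5 + EQ*4 + ILF*10 + EIF*7
UFP = 6*4 + 2*5 + 4*4 + 14*10 + 7*7
UFP = 24 + 10 + 16 + 140 + 49
UFP = 239

239


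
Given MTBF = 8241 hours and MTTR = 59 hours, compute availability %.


Availability = MTBF / (MTBF + MTTR)
Availability = 8241 / (8241 + 59)
Availability = 8241 / 8300
Availability = 99.2892%

99.2892%


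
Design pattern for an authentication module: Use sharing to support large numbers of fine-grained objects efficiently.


This matches the Flyweight pattern

Flyweight


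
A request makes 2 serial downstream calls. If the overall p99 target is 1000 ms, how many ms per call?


Formula: per_stage = total_budget / stages
per_stage = 1000 / 2
per_stage = 500.0 ms

500.0 ms


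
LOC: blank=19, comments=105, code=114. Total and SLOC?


Total LOC = blank + comment + code
Total LOC = 19 + 105 + 114 = 238
SLOC (source only) = code = 114

Total LOC: 238, SLOC: 114


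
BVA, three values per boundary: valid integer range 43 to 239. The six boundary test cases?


Range: [43, 239]
Boundaries: just below min, min, min+1, max-1, max, just above max
Values: [42, 43, 44, 238, 239, 240]

[42, 43, 44, 238, 239, 240]


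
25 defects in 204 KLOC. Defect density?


Defect density = defects / KLOC
Defect density = 25 / 204
Defect density = 0.123 defects/KLOC

0.123 defects/KLOC


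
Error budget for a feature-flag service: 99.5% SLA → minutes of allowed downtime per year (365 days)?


Formula: allowed downtime = period * (100 - SLA) / 100
Period (year (365 days)) = 525600 minutes
Unavailability fraction = (100 - 99.5) / 100
Allowed downtime = 525600 * (100 - 99.5) / 100
Allowed downtime = 2628.0 minutes

2628.0 minutes


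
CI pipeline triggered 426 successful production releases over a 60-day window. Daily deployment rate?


Formula: deployments per day = releases / days
= 426 / 60
= 7.1 deploys/day
(equivalently, 49.7 deploys/week)

7.1 deploys/day


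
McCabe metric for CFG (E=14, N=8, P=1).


Formula: V(G) = E - N + 2P
V(G) = 14 - 8 + 2*1
V(G) = 6 + 2
V(G) = 8

8


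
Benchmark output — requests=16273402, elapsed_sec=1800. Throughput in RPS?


Formula: throughput = requests / seconds
throughput = 16273402 / 1800
throughput = 9040.78 requests/second

9040.78 requests/second


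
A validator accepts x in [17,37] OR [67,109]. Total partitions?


Valid ranges: [17,37] and [67,109]
Class 1: x < 17 — invalid
Class 2: 17 ≤ x ≤ 37 — valid
Class 3: 37 < x < 67 — invalid (gap between ranges)
Class 4: 67 ≤ x ≤ 109 — valid
Class 5: x > 109 — invalid
Total equivalence classes: 5

5 equivalence classes


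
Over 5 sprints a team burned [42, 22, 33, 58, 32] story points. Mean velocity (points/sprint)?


Formula: Avg velocity = Total points / Number of sprints
Points: [42, 22, 33, 58, 32]
Sum = 42 + 22 + 33 + 58 + 32 = 187
Avg velocity = 187 / 5 = 37.4 points/sprint

37.4 points/sprint


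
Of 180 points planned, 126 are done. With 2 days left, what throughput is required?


Formula: Required rate = Remaining points / Days left
Remaining = 180 - 126 = 54 points
Required rate = 54 / 2 = 27.0 points/day

27.0 points/day


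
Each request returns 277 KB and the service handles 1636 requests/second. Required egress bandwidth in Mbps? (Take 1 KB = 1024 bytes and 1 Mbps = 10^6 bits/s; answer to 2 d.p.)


Formula: Mbps = payload_bytes * RPS * 8 / 1e6
Payload per request = 277 KB = 277 * 1024 = 283648 bytes
Total bytes/sec = 283648 * 1636 = 464048128
Total bits/sec = 464048128 * 8 = 3712385024
Mbps = 3712385024 / 1e6 = 3712.39

3712.39 Mbps


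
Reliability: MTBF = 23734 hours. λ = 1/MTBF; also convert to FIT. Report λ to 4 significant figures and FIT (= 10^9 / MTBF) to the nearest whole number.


Formula: λ = 1 / MTBF; FIT = λ × 1e9 = 1e9 / MTBF
λ = 1 / 23734 ≈ 4.213e-05 failures/hour
FIT = 1e9 / 23734 ≈ 42134 failures per 1e9 hours (nearest whole number)

λ = 4.213e-05 /h, FIT = 42134


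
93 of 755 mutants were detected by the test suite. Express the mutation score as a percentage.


Mutation score = killed / total * 100
Mutation score = 93 / 755 * 100
Mutation score = 12.32%

12.32%


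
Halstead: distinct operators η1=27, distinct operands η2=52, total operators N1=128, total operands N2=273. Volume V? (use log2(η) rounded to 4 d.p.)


Formula: V = N * log2(η), where N = N1 + N2 and η = η1 + η2
η = 27 + 52 = 79
N = 128 + 273 = 401
log2(79) ≈ 6.3038
V = 401 * 6.3038 = 2527.82

2527.82


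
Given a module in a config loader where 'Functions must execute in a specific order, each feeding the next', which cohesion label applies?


Reasoning: Output of one is input to next
Type: Sequential cohesion

Sequential cohesion


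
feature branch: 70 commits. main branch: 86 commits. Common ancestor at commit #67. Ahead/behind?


Common ancestor: commit #67
feature commits after divergence: 70 - 67 = 3
main commits after divergence: 86 - 67 = 19
feature is 3 commits ahead of main
main is 19 commits ahead of feature

feature ahead: 3, main ahead: 19


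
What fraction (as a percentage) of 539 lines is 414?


Coverage = covered / total * 100
Coverage = 414 / 539 * 100
Coverage = 76.81%

76.81%


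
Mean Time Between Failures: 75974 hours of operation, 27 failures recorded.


Formula: MTBF = Total operating time / Number of failures
MTBF = 75974 / 27
MTBF = 2813.85 hours

2813.85 hours


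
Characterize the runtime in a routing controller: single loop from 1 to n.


Reasoning: one pass through n items
Complexity: O(n)

O(n)


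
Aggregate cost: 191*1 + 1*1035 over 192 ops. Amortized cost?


Formula: Amortized cost = Total cost / Operations
Total cost = (191 * 1) + (1 * 1035)
Total cost = 191 + 1035 = 1226
Amortized = 1226 / 192 = 6.3854

6.3854


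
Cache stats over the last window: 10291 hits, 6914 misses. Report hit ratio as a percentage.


Formula: hit rate = hits / (hits + misses) * 100
hit rate = 10291 / (10291 + 6914) * 100
hit rate = 10291 / 17205 * 100
hit rate = 59.81%

59.81%


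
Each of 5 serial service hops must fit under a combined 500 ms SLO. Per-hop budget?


Formula: per_stage = total_budget / stages
per_stage = 500 / 5
per_stage = 100.0 ms

100.0 ms


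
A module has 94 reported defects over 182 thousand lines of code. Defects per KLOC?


Defect density = defects / KLOC
Defect density = 94 / 182
Defect density = 0.516 defects/KLOC

0.516 defects/KLOC


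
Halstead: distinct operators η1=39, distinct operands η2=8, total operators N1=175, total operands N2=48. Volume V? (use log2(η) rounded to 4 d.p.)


Formula: V = N * log2(η), where N = N1 + N2 and η = η1 + η2
η = 39 + 8 = 47
N = 175 + 48 = 223
log2(47) ≈ 5.5546
V = 223 * 5.5546 = 1238.68

1238.68


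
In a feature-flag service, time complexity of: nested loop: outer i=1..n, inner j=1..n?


Reasoning: n iterations times n iterations
Complexity: O(n^2)

O(n^2)


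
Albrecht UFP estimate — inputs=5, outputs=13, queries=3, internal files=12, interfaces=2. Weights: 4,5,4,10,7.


UFP = EI*4 + EO*5 + EQ*4 + ILF*10 + EIF*7
UFP = 5*4 + 13*5 + 3*4 + 12*10 + 2*7
UFP = 20 + 65 + 12 + 120 + 14
UFP = 231

231


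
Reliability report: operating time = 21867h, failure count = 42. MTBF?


Formula: MTBF = Total operating time / Number of failures
MTBF = 21867 / 42
MTBF = 520.64 hours

520.64 hours


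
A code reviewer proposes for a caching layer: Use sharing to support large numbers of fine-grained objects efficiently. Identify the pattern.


This matches the Flyweight pattern

Flyweight


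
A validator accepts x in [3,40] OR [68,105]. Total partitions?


Valid ranges: [3,40] and [68,105]
Class 1: x < 3 — invalid
Class 2: 3 ≤ x ≤ 40 — valid
Class 3: 40 < x < 68 — invalid (gap between ranges)
Class 4: 68 ≤ x ≤ 105 — valid
Class 5: x > 105 — invalid
Total equivalence classes: 5

5 equivalence classes


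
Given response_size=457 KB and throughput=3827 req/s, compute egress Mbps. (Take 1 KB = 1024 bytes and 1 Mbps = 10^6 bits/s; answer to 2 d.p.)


Formula: Mbps = payload_bytes * RPS * 8 / 1e6
Payload per request = 457 KB = 457 * 1024 = 467968 bytes
Total bytes/sec = 467968 * 3827 = 1790913536
Total bits/sec = 1790913536 * 8 = 14327308288
Mbps = 14327308288 / 1e6 = 14327.31

14327.31 Mbps


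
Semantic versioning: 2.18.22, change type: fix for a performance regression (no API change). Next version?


Current: 2.18.22
Change category: 'fix for a performance regression (no API change)' → patch bump
SemVer rule: patch bump → increment PATCH (MAJOR and MINOR unchanged)
New: 2.18.23

2.18.23


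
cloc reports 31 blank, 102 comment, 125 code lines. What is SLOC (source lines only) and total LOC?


Total LOC = blank + comment + code
Total LOC = 31 + 102 + 125 = 258
SLOC (source only) = code = 125

Total LOC: 258, SLOC: 125


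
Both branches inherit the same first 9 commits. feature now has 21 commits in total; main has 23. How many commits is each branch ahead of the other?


Common ancestor: commit #9
feature commits after divergence: 21 - 9 = 12
main commits after divergence: 23 - 9 = 14
feature is 12 commits ahead of main
main is 14 commits ahead of feature

feature ahead: 12, main ahead: 14


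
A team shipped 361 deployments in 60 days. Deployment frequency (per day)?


Formula: deployments per day = releases / days
= 361 / 60
= 6.017 deploys/day
(equivalently, 42.12 deploys/week)

6.017 deploys/day


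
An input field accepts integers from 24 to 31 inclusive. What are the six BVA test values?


Range: [24, 31]
Boundaries: just below min, min, min+1, max-1, max, just above max
Values: [23, 24, 25, 30, 31, 32]

[23, 24, 25, 30, 31, 32]


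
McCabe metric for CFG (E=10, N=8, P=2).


Formula: V(G) = E - N + 2P
V(G) = 10 - 8 + 2*2
V(G) = 2 + 4
V(G) = 6

6


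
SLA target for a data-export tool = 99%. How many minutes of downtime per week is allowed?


Formula: allowed downtime = period * (100 - SLA) / 100
Period (week) = 10080 minutes
Unavailability fraction = (100 - 99.0) / 100
Allowed downtime = 10080 * (100 - 99.0) / 100
Allowed downtime = 100.8 minutes

100.8 minutes


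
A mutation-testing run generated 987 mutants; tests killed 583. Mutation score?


Mutation score = killed / total * 100
Mutation score = 583 / 987 * 100
Mutation score = 59.07%

59.07%


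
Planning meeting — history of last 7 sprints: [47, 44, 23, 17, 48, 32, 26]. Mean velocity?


Formula: Avg velocity = Total points / Number of sprints
Points: [47, 44, 23, 17, 48, 32, 26]
Sum = 47 + 44 + 23 + 17 + 48 + 32 + 26 = 237
Avg velocity = 237 / 7 = 33.86 points/sprint

33.86 points/sprint


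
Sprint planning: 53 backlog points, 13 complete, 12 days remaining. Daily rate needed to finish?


Formula: Required rate = Remaining points / Days left
Remaining = 53 - 13 = 40 points
Required rate = 40 / 12 = 3.33 points/day

3.33 points/day


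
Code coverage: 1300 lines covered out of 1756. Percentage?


Coverage = covered / total * 100
Coverage = 1300 / 1756 * 100
Coverage = 74.03%

74.03%


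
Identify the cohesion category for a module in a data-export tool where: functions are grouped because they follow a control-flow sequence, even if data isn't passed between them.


Reasoning: Grouped by order of execution within a routine, not by data flow
Type: Procedural cohesion

Procedural cohesion


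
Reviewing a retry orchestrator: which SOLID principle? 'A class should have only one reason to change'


This describes the Single Responsibility Principle (SRP)

Single Responsibility Principle (SRP)


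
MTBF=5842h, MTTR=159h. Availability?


Availability = MTBF / (MTBF + MTTR)
Availability = 5842 / (5842 + 159)
Availability = 5842 / 6001
Availability = 97.3504%

97.3504%


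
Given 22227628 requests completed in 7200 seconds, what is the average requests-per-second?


Formula: throughput = requests / seconds
throughput = 22227628 / 7200
throughput = 3087.17 requests/second

3087.17 requests/second
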